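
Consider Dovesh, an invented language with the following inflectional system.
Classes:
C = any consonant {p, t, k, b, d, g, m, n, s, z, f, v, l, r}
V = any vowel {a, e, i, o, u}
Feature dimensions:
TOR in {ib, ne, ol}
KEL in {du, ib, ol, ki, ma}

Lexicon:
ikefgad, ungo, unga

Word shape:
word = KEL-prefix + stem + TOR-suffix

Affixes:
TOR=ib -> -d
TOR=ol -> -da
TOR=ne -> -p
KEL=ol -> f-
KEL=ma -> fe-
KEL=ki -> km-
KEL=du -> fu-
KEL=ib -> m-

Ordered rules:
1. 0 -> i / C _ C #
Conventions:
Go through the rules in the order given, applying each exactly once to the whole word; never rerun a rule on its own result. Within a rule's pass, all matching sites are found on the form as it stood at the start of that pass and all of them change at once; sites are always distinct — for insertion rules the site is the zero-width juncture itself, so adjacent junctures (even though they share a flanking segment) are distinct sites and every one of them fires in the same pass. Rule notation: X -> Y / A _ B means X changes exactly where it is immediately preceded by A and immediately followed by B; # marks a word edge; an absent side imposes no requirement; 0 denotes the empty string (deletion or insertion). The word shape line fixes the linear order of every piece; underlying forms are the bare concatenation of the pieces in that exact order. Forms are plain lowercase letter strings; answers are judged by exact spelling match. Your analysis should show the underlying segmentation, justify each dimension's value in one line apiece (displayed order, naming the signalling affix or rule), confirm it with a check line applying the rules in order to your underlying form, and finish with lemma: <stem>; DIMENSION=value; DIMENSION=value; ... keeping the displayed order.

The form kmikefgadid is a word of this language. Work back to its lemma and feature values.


underlying: km-ikefgad-d
TOR=ib - signalled by the affix -d
KEL=ki - signalled by the affix km-
check: kmikefgadd -> kmikefgadid
lemma: ikefgad; TOR=ib; KEL=ki


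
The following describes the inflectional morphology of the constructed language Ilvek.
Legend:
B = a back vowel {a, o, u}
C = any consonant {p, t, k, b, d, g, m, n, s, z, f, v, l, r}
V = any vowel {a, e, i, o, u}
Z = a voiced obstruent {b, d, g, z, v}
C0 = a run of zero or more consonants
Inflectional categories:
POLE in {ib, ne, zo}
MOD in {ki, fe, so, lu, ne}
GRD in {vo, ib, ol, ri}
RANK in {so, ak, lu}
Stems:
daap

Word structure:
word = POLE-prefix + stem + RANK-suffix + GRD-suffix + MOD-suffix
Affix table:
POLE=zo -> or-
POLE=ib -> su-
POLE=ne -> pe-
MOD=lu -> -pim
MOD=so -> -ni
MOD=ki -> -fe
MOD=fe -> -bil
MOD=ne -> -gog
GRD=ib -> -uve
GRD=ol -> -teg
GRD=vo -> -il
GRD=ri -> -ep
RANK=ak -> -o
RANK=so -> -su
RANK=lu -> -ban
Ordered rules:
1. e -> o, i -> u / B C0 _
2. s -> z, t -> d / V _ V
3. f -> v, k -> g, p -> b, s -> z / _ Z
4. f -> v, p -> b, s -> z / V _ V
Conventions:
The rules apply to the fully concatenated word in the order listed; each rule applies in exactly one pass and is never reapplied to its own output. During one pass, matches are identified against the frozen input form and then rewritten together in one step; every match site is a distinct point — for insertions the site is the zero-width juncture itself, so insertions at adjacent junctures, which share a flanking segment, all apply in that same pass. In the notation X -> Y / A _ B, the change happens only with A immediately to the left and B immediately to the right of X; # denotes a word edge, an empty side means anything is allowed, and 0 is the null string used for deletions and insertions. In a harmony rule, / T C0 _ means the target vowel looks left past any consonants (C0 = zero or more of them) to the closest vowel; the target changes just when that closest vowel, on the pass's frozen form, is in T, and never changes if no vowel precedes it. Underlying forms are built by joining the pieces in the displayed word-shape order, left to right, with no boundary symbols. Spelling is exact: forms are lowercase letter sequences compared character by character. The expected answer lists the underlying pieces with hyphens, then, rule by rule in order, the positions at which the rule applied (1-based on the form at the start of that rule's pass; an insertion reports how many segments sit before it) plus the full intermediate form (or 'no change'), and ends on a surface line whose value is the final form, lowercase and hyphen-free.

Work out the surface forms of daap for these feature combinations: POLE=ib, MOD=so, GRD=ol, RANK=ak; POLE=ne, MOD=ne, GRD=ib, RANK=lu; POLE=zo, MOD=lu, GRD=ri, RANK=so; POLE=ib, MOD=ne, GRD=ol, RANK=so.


cell POLE=ib, MOD=so, GRD=ol, RANK=ak:
underlying: su-daap-o-teg-ni
1. e -> o, i -> u / B C0 _: fires at position(s) 9: sudaapotogni
2. s -> z, t -> d / V _ V: fires at position(s) 8: sudaapodogni
3. f -> v, k -> g, p -> b, s -> z / _ Z: no change
4. f -> v, p -> b, s -> z / V _ V: fires at position(s) 6: sudaabodogni
surface: sudaabodogni

cell POLE=ne, MOD=ne, GRD=ib, RANK=lu:
underlying: pe-daap-ban-uve-gog
1. e -> o, i -> u / B C0 _: fires at position(s) 12: pedaapbanuvogog
2. s -> z, t -> d / V _ V: no change
3. f -> v, k -> g, p -> b, s -> z / _ Z: fires at position(s) 6: pedaabbanuvogog
4. f -> v, p -> b, s -> z / V _ V: no change
surface: pedaabbanuvogog

cell POLE=zo, MOD=lu, GRD=ri, RANK=so:
underlying: or-daap-su-ep-pim
1. e -> o, i -> u / B C0 _: fires at position(s) 9: ordaapsuoppim
2. s -> z, t -> d / V _ V: no change
3. f -> v, k -> g, p -> b, s -> z / _ Z: no change
4. f -> v, p -> b, s -> z / V _ V: no change
surface: ordaapsuoppim

cell POLE=ib, MOD=ne, GRD=ol, RANK=so:
underlying: su-daap-su-teg-gog
1. e -> o, i -> u / B C0 _: fires at position(s) 10: sudaapsutoggog
2. s -> z, t -> d / V _ V: fires at position(s) 9: sudaapsudoggog
3. f -> v, k -> g, p -> b, s -> z / _ Z: no change
4. f -> v, p -> b, s -> z / V _ V: no change
surface: sudaapsudoggog


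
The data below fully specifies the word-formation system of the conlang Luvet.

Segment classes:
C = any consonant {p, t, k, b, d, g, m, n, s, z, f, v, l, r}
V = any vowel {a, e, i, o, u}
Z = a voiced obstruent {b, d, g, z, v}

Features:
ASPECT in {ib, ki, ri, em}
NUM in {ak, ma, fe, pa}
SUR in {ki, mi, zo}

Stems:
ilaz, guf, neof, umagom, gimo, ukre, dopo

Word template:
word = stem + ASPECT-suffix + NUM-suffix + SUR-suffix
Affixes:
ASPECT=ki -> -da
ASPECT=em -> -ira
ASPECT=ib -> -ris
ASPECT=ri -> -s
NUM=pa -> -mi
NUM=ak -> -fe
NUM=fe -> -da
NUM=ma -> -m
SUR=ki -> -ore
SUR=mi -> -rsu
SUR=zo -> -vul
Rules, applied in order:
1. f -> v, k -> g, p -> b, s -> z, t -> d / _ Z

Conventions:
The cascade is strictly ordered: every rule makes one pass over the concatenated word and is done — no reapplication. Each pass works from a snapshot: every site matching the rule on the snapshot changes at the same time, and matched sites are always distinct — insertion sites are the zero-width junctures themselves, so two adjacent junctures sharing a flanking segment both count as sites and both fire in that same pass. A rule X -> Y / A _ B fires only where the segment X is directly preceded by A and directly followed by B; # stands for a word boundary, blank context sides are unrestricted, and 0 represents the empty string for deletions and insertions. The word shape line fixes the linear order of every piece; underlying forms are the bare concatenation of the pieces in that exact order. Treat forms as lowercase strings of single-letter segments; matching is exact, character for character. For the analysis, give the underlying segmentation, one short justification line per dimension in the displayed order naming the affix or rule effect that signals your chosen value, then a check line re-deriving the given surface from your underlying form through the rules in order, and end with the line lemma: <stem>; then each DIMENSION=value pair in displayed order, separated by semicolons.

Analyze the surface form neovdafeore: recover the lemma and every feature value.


underlying: neof-da-fe-ore
ASPECT=ki - signalled by the affix -da
NUM=ak - signalled by the affix -fe
SUR=ki - signalled by the affix -ore
check: neofdafeore -> neovdafeore
lemma: neof; ASPECT=ki; NUM=ak; SUR=ki


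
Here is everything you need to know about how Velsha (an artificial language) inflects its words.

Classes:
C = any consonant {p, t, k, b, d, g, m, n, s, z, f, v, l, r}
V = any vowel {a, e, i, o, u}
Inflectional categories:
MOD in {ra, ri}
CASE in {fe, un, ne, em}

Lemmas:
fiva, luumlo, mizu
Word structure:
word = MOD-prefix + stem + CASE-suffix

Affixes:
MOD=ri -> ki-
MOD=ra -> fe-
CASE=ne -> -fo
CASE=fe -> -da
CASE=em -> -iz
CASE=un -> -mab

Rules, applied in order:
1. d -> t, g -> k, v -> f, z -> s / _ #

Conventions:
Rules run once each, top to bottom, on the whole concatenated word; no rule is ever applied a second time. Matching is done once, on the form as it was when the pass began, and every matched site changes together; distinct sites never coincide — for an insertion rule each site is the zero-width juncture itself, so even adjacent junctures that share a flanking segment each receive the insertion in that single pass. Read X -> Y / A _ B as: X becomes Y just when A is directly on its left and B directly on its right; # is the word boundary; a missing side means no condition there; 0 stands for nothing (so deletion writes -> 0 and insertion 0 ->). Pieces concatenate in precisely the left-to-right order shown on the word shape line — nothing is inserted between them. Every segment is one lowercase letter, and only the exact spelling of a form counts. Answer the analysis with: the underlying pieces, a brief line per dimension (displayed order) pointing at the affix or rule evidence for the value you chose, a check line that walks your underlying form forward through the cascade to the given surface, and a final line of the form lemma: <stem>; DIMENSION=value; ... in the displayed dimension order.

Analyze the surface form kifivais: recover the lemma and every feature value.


underlying: ki-fiva-iz
MOD=ri - signalled by the affix ki-
CASE=em - signalled by the affix -iz
check: kifivaiz -> kifivais
lemma: fiva; MOD=ri; CASE=em


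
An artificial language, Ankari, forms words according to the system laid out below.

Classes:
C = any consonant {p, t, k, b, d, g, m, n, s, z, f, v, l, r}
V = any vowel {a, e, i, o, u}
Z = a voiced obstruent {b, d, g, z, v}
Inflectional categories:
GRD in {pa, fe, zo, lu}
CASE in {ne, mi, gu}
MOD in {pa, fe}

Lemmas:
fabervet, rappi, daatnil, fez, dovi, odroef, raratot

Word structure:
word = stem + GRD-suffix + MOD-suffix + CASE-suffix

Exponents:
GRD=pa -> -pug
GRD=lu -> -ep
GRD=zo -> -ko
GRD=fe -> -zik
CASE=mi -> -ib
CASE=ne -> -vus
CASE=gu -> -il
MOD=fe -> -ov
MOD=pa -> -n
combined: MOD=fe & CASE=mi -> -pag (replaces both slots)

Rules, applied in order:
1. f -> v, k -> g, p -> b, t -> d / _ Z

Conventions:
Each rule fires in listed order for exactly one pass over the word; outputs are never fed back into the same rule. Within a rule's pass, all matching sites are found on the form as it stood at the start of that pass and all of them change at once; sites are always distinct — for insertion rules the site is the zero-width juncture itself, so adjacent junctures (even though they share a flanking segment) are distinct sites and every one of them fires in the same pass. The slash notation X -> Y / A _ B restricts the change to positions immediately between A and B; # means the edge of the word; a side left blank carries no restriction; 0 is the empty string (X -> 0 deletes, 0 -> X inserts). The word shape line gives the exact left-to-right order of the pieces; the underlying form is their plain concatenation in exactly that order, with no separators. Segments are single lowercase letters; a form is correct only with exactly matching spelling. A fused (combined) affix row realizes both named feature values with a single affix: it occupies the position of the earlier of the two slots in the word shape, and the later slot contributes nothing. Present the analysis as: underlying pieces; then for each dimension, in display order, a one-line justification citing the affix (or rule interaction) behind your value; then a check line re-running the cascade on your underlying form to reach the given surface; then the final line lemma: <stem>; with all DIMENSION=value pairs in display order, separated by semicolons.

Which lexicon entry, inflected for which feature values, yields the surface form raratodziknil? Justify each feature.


underlying: raratot-zik-n-il
GRD=fe - signalled by the affix -zik
CASE=gu - signalled by the affix -il
MOD=pa - signalled by the affix -n
check: raratotziknil -> raratodziknil
lemma: raratot; GRD=fe; CASE=gu; MOD=pa


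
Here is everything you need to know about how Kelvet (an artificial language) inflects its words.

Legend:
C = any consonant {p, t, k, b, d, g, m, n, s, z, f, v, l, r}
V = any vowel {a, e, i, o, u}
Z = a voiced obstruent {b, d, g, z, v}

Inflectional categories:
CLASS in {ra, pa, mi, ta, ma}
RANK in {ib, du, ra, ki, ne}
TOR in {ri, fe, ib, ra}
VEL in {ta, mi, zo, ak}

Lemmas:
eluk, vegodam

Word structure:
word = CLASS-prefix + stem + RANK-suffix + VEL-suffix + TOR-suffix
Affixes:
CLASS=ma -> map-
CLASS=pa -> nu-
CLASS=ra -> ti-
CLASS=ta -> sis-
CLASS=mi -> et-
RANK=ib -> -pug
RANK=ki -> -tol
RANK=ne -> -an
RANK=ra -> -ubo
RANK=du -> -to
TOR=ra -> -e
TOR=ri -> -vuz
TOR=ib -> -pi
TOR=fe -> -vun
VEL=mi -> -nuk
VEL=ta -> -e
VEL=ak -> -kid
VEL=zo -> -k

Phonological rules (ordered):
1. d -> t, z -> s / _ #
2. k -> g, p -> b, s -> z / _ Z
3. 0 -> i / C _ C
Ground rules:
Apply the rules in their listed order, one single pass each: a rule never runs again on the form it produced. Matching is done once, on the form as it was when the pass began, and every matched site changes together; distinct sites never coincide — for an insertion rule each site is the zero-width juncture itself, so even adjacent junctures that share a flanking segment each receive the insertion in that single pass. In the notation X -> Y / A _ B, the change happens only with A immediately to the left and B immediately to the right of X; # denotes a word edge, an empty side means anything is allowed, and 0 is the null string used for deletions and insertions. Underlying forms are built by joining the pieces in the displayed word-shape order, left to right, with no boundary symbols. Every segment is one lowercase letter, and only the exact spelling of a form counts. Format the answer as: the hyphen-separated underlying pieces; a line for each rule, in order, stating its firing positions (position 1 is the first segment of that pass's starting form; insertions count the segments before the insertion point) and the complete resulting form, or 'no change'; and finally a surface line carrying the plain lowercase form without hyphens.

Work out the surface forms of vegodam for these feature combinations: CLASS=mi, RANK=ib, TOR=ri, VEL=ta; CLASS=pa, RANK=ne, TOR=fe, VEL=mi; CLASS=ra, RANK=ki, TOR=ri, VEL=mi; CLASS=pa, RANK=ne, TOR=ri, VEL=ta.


cell CLASS=mi, RANK=ib, TOR=ri, VEL=ta:
underlying: et-vegodam-pug-e-vuz
1. d -> t, z -> s / _ #: fires at position(s) 16: etvegodampugevus
2. k -> g, p -> b, s -> z / _ Z: no change
3. 0 -> i / C _ C: inserts after position(s) 2, 9: etivegodamipugevus
surface: etivegodamipugevus

cell CLASS=pa, RANK=ne, TOR=fe, VEL=mi:
underlying: nu-vegodam-an-nuk-vun
1. d -> t, z -> s / _ #: no change
2. k -> g, p -> b, s -> z / _ Z: fires at position(s) 14: nuvegodamannugvun
3. 0 -> i / C _ C: inserts after position(s) 11, 14: nuvegodamaninugivun
surface: nuvegodamaninugivun

cell CLASS=ra, RANK=ki, TOR=ri, VEL=mi:
underlying: ti-vegodam-tol-nuk-vuz
1. d -> t, z -> s / _ #: fires at position(s) 18: tivegodamtolnukvus
2. k -> g, p -> b, s -> z / _ Z: fires at position(s) 15: tivegodamtolnugvus
3. 0 -> i / C _ C: inserts after position(s) 9, 12, 15: tivegodamitolinugivus
surface: tivegodamitolinugivus

cell CLASS=pa, RANK=ne, TOR=ri, VEL=ta:
underlying: nu-vegodam-an-e-vuz
1. d -> t, z -> s / _ #: fires at position(s) 15: nuvegodamanevus
2. k -> g, p -> b, s -> z / _ Z: no change
3. 0 -> i / C _ C: no change
surface: nuvegodamanevus


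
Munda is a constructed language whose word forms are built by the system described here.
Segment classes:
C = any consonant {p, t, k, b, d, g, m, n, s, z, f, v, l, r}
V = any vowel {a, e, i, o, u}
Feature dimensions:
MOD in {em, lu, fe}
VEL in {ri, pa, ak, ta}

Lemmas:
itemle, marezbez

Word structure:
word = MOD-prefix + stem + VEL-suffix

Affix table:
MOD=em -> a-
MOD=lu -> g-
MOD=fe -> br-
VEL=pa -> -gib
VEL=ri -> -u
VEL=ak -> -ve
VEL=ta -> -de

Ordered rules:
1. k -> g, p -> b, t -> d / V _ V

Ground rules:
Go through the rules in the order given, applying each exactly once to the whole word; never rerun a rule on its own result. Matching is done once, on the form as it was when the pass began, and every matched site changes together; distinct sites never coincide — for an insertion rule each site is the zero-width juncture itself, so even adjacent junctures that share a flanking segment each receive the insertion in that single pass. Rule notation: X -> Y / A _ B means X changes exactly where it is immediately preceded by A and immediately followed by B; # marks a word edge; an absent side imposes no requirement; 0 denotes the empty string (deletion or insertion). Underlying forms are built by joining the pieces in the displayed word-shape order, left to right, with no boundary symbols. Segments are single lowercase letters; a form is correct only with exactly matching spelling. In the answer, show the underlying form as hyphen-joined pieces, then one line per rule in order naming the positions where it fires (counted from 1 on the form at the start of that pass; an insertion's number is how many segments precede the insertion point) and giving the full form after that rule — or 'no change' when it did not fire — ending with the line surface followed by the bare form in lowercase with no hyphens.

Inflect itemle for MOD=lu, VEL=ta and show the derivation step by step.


underlying: g-itemle-de
1. k -> g, p -> b, t -> d / V _ V: fires at position(s) 3: gidemlede
surface: gidemlede


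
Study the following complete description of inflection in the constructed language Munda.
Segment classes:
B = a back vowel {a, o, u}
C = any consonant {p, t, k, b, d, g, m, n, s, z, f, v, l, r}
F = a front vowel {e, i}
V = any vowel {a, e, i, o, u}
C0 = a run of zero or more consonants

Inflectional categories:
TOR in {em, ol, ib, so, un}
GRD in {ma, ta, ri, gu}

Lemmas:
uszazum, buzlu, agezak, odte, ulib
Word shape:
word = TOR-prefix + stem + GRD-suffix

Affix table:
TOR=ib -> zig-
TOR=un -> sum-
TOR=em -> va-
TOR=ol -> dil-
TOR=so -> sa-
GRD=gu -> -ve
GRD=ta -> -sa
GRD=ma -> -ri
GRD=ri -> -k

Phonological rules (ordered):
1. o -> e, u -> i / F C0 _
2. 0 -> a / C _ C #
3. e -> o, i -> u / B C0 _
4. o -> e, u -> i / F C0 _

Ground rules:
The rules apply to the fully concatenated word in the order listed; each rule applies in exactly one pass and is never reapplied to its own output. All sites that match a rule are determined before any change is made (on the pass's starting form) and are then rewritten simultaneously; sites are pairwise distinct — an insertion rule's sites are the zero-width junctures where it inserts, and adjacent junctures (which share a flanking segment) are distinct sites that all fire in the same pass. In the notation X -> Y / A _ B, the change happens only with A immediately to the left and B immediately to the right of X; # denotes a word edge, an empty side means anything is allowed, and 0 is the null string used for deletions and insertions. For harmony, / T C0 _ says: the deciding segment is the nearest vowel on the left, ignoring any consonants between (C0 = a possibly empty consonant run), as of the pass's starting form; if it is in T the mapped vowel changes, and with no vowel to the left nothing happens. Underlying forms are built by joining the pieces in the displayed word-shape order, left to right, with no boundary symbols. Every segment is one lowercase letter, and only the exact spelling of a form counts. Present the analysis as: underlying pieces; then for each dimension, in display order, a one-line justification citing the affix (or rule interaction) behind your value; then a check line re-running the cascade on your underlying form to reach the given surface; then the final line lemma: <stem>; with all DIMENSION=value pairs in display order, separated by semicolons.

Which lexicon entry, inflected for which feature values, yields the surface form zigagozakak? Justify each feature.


underlying: zig-agezak-k
TOR=ib - signalled by the affix zig-
GRD=ri - signalled by the affix -k
check: zigagezakk -> zigagezakk -> zigagezakak -> zigagozakak -> zigagozakak
lemma: agezak; TOR=ib; GRD=ri


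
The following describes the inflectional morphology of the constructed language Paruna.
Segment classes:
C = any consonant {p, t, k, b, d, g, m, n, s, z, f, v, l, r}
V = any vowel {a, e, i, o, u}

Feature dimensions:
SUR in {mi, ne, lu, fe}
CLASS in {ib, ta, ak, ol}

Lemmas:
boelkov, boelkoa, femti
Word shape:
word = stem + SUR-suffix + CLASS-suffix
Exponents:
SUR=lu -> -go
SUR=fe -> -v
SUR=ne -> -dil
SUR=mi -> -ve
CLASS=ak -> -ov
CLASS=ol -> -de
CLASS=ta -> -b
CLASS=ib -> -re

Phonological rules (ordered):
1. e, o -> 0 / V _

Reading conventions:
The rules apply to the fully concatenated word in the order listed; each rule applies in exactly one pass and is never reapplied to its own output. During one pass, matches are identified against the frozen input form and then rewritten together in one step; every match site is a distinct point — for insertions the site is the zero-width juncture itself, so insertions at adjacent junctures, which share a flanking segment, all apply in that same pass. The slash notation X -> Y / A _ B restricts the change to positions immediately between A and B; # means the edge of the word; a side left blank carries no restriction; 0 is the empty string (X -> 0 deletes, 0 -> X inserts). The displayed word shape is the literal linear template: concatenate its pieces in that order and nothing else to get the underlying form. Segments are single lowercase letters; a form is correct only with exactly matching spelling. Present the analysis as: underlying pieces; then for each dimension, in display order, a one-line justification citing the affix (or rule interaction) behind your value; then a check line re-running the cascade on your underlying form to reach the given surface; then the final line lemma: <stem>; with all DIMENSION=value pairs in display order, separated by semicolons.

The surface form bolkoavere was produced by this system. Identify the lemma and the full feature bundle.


underlying: boelkoa-ve-re
SUR=mi - signalled by the affix -ve
CLASS=ib - signalled by the affix -re
check: boelkoavere -> bolkoavere
lemma: boelkoa; SUR=mi; CLASS=ib


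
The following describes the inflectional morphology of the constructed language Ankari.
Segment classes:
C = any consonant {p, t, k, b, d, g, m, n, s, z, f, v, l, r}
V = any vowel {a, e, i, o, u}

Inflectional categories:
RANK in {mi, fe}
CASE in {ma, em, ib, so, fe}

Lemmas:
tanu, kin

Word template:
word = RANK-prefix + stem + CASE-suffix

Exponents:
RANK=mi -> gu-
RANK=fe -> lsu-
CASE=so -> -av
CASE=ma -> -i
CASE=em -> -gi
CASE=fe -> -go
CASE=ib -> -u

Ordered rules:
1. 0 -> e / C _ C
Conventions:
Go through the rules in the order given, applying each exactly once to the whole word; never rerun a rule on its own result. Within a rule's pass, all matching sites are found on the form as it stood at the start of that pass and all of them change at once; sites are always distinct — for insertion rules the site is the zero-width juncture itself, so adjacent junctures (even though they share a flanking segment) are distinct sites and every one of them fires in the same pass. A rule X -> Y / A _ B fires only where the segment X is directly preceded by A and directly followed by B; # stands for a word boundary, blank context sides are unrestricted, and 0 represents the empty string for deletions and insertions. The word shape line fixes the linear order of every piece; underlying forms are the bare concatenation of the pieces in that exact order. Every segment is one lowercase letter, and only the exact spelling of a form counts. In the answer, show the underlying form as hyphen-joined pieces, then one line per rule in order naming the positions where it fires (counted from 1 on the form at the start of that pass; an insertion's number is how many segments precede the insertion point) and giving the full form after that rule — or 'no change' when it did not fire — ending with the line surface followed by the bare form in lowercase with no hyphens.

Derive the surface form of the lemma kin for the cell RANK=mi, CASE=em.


underlying: gu-kin-gi
1. 0 -> e / C _ C: inserts after position(s) 5: gukinegi
surface: gukinegi


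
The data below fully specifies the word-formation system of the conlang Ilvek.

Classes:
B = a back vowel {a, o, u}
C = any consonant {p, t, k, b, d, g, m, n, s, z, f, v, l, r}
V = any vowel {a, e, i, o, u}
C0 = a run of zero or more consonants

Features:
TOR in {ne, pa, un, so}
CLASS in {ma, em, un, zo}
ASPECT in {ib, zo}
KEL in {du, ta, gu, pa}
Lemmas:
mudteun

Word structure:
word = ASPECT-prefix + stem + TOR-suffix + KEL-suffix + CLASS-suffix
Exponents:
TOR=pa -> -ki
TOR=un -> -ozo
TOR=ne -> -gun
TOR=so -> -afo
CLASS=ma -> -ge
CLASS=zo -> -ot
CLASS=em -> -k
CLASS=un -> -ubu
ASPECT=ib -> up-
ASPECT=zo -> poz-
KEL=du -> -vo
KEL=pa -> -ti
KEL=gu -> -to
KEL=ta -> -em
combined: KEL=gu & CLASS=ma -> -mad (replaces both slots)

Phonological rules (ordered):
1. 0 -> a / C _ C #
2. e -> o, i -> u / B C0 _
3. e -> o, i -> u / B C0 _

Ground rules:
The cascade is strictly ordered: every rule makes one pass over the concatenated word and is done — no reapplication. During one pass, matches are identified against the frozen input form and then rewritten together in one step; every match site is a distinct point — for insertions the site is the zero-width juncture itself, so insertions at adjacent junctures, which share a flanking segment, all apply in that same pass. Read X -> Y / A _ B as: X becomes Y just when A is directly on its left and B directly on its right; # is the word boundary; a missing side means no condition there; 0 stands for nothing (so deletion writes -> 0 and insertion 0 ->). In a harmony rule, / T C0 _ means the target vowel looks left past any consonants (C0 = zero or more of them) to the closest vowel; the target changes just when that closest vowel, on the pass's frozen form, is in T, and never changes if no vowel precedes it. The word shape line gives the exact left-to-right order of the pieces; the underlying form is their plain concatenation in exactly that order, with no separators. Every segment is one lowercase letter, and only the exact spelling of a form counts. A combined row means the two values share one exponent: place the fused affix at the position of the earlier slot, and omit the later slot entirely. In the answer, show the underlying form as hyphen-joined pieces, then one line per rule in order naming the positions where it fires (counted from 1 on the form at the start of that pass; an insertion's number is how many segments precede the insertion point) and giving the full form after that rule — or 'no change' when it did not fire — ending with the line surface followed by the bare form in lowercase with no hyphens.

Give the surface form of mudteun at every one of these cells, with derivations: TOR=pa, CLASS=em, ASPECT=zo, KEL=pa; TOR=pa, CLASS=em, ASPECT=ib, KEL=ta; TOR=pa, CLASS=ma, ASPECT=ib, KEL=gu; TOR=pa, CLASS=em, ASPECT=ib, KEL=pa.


cell TOR=pa, CLASS=em, ASPECT=zo, KEL=pa:
underlying: poz-mudteun-ki-ti-k
1. 0 -> a / C _ C #: no change
2. e -> o, i -> u / B C0 _: fires at position(s) 8, 12: pozmudtounkutik
3. e -> o, i -> u / B C0 _: fires at position(s) 14: pozmudtounkutuk
surface: pozmudtounkutuk

cell TOR=pa, CLASS=em, ASPECT=ib, KEL=ta:
underlying: up-mudteun-ki-em-k
1. 0 -> a / C _ C #: inserts after position(s) 13: upmudteunkiemak
2. e -> o, i -> u / B C0 _: fires at position(s) 7, 11: upmudtounkuemak
3. e -> o, i -> u / B C0 _: fires at position(s) 12: upmudtounkuomak
surface: upmudtounkuomak

cell TOR=pa, CLASS=ma, ASPECT=ib, KEL=gu:
underlying: up-mudteun-ki-mad
1. 0 -> a / C _ C #: no change
2. e -> o, i -> u / B C0 _: fires at position(s) 7, 11: upmudtounkumad
3. e -> o, i -> u / B C0 _: no change
surface: upmudtounkumad

cell TOR=pa, CLASS=em, ASPECT=ib, KEL=pa:
underlying: up-mudteun-ki-ti-k
1. 0 -> a / C _ C #: no change
2. e -> o, i -> u / B C0 _: fires at position(s) 7, 11: upmudtounkutik
3. e -> o, i -> u / B C0 _: fires at position(s) 13: upmudtounkutuk
surface: upmudtounkutuk


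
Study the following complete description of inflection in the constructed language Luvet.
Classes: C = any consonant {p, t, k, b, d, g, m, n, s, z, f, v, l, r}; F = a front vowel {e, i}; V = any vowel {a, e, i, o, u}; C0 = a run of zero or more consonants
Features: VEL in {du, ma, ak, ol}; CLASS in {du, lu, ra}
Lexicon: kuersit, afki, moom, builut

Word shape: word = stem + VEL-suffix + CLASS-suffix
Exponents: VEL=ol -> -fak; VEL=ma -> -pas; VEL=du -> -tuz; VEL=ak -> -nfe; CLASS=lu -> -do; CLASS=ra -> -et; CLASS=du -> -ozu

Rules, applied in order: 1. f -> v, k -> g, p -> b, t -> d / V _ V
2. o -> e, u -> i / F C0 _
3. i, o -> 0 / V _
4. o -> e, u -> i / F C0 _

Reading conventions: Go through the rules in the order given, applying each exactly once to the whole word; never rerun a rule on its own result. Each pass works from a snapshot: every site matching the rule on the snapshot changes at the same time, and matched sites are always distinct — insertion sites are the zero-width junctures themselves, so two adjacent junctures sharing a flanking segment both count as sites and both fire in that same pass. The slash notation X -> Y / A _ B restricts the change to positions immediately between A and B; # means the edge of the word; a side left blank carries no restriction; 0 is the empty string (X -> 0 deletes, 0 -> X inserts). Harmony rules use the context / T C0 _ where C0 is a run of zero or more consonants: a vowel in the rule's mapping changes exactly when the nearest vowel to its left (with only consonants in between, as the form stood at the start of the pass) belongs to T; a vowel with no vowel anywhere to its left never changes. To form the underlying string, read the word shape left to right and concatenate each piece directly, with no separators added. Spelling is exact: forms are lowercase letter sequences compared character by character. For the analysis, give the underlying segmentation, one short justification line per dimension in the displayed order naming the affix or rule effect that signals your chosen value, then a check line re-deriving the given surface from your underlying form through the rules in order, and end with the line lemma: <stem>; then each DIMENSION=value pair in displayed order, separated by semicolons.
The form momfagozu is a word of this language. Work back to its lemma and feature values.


underlying: moom-fak-ozu
VEL=ol - signalled by the affix -fak
CLASS=du - signalled by the affix -ozu
check: moomfakozu -> moomfagozu -> moomfagozu -> momfagozu -> momfagozu
lemma: moom; VEL=ol; CLASS=du


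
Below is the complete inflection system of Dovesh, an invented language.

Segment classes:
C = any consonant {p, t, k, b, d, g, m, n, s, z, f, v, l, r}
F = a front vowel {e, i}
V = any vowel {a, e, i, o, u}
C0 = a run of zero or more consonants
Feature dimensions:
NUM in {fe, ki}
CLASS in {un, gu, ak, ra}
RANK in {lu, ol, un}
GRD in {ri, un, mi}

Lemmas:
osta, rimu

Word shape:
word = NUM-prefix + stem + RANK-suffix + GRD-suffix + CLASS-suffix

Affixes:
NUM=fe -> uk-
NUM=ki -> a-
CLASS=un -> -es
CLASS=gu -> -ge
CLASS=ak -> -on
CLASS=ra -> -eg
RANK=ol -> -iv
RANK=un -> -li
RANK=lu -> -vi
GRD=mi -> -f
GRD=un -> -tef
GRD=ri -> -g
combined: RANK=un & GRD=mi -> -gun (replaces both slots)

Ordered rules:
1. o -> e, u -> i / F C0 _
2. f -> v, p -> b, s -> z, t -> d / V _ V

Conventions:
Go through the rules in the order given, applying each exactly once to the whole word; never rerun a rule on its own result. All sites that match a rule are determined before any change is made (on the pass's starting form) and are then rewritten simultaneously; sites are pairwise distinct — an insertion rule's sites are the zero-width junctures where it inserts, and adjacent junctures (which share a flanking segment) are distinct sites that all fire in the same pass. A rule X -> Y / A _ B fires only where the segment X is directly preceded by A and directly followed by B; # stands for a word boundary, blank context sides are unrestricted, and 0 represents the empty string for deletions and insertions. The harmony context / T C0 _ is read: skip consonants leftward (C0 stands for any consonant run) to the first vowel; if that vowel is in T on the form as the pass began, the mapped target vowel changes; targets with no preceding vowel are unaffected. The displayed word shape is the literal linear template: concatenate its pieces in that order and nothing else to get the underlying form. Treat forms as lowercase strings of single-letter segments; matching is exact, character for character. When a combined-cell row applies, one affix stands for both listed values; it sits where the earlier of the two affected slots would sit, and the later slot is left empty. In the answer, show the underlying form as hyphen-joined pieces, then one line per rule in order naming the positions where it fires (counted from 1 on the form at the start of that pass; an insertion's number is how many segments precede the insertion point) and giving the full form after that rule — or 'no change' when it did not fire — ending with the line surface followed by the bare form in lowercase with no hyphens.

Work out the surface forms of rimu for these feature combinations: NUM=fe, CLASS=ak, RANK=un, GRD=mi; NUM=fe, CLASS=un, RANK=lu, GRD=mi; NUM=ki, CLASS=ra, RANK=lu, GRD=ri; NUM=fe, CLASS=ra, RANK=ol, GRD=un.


cell NUM=fe, CLASS=ak, RANK=un, GRD=mi:
underlying: uk-rimu-gun-on
1. o -> e, u -> i / F C0 _: fires at position(s) 6: ukrimigunon
2. f -> v, p -> b, s -> z, t -> d / V _ V: no change
surface: ukrimigunon

cell NUM=fe, CLASS=un, RANK=lu, GRD=mi:
underlying: uk-rimu-vi-f-es
1. o -> e, u -> i / F C0 _: fires at position(s) 6: ukrimivifes
2. f -> v, p -> b, s -> z, t -> d / V _ V: fires at position(s) 9: ukrimivives
surface: ukrimivives

cell NUM=ki, CLASS=ra, RANK=lu, GRD=ri:
underlying: a-rimu-vi-g-eg
1. o -> e, u -> i / F C0 _: fires at position(s) 5: arimivigeg
2. f -> v, p -> b, s -> z, t -> d / V _ V: no change
surface: arimivigeg

cell NUM=fe, CLASS=ra, RANK=ol, GRD=un:
underlying: uk-rimu-iv-tef-eg
1. o -> e, u -> i / F C0 _: fires at position(s) 6: ukrimiivtefeg
2. f -> v, p -> b, s -> z, t -> d / V _ V: fires at position(s) 11: ukrimiivteveg
surface: ukrimiivteveg


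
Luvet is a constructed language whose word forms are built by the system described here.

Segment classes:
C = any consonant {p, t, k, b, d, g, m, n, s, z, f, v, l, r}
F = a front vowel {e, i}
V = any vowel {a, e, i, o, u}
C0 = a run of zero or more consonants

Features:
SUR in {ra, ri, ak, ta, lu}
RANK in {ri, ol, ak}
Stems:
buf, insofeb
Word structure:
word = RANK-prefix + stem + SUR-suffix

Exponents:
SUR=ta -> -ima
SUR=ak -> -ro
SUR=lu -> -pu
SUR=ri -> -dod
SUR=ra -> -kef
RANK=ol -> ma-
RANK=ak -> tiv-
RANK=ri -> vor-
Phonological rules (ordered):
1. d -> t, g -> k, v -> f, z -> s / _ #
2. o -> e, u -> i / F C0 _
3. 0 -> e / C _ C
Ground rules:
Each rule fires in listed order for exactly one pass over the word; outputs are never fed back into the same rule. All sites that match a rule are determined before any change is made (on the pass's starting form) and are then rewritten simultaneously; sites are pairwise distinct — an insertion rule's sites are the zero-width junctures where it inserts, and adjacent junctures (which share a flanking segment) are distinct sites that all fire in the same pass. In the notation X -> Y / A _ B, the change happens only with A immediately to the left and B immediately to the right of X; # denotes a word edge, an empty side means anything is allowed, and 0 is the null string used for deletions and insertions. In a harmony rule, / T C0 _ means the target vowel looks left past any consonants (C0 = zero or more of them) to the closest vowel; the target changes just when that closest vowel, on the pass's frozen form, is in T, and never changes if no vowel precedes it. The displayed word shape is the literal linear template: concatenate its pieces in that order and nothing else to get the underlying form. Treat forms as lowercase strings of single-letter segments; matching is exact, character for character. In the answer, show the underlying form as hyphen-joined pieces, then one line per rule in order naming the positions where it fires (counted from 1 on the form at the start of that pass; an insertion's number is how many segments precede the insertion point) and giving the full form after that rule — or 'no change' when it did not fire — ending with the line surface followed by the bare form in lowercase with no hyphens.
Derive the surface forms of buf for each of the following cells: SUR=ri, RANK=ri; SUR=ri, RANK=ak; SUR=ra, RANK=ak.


cell SUR=ri, RANK=ri:
underlying: vor-buf-dod
1. d -> t, g -> k, v -> f, z -> s / _ #: fires at position(s) 9: vorbufdot
2. o -> e, u -> i / F C0 _: no change
3. 0 -> e / C _ C: inserts after position(s) 3, 6: vorebufedot
surface: vorebufedot

cell SUR=ri, RANK=ak:
underlying: tiv-buf-dod
1. d -> t, g -> k, v -> f, z -> s / _ #: fires at position(s) 9: tivbufdot
2. o -> e, u -> i / F C0 _: fires at position(s) 5: tivbifdot
3. 0 -> e / C _ C: inserts after position(s) 3, 6: tivebifedot
surface: tivebifedot

cell SUR=ra, RANK=ak:
underlying: tiv-buf-kef
1. d -> t, g -> k, v -> f, z -> s / _ #: no change
2. o -> e, u -> i / F C0 _: fires at position(s) 5: tivbifkef
3. 0 -> e / C _ C: inserts after position(s) 3, 6: tivebifekef
surface: tivebifekef


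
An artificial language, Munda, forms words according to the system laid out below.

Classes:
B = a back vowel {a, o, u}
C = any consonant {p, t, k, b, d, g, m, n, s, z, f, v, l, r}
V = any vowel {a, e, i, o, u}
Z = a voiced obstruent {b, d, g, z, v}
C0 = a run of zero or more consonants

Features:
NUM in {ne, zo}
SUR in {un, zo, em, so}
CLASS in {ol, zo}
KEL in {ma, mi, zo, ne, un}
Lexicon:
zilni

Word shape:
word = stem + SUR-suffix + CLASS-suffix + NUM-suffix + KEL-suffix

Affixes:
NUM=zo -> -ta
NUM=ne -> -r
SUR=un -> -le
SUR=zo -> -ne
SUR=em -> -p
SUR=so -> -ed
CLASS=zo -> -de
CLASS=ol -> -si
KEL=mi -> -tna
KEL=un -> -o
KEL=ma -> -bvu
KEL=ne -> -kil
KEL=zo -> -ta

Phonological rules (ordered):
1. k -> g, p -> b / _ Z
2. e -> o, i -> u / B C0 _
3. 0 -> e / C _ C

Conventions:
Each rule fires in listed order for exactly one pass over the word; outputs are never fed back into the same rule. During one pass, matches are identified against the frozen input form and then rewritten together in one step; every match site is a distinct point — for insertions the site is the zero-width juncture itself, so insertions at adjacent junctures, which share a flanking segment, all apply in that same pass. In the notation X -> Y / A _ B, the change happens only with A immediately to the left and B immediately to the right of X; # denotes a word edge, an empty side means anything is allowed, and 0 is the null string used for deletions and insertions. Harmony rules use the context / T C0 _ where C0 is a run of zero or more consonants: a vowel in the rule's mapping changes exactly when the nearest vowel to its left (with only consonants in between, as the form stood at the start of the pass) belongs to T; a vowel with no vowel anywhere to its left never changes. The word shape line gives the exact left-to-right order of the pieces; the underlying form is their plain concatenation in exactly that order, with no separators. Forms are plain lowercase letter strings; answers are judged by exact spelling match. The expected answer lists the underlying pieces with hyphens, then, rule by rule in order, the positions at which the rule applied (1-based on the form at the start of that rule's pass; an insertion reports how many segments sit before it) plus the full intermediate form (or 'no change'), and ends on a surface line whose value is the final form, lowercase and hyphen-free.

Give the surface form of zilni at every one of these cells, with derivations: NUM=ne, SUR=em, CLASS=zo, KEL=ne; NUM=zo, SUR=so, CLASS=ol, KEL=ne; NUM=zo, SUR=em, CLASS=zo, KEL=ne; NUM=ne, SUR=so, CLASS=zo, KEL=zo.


cell NUM=ne, SUR=em, CLASS=zo, KEL=ne:
underlying: zilni-p-de-r-kil
1. k -> g, p -> b / _ Z: fires at position(s) 6: zilnibderkil
2. e -> o, i -> u / B C0 _: no change
3. 0 -> e / C _ C: inserts after position(s) 3, 6, 9: zilenibederekil
surface: zilenibederekil

cell NUM=zo, SUR=so, CLASS=ol, KEL=ne:
underlying: zilni-ed-si-ta-kil
1. k -> g, p -> b / _ Z: no change
2. e -> o, i -> u / B C0 _: fires at position(s) 13: zilniedsitakul
3. 0 -> e / C _ C: inserts after position(s) 3, 7: zileniedesitakul
surface: zileniedesitakul

cell NUM=zo, SUR=em, CLASS=zo, KEL=ne:
underlying: zilni-p-de-ta-kil
1. k -> g, p -> b / _ Z: fires at position(s) 6: zilnibdetakil
2. e -> o, i -> u / B C0 _: fires at position(s) 12: zilnibdetakul
3. 0 -> e / C _ C: inserts after position(s) 3, 6: zilenibedetakul
surface: zilenibedetakul

cell NUM=ne, SUR=so, CLASS=zo, KEL=zo:
underlying: zilni-ed-de-r-ta
1. k -> g, p -> b / _ Z: no change
2. e -> o, i -> u / B C0 _: no change
3. 0 -> e / C _ C: inserts after position(s) 3, 7, 10: zileniededereta
surface: zileniededereta
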